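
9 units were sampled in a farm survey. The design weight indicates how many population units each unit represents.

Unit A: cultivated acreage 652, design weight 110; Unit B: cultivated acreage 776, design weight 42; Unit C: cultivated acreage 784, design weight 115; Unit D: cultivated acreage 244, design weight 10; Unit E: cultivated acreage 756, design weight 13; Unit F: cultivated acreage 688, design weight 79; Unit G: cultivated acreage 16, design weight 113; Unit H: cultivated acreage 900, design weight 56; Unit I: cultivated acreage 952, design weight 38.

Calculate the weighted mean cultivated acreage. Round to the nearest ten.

Weighted sum = 652×110 + 776×42 + 784×115 + 244×10 + 756×13 + 688×79 + 16×113 + 900×56 + 952×38
  = 349476
Sum of weights = 110 + 42 + 115 + 10 + 13 + 79 + 113 + 56 + 38 = 576
Weighted mean = 349476 / 576 = 606.72917

610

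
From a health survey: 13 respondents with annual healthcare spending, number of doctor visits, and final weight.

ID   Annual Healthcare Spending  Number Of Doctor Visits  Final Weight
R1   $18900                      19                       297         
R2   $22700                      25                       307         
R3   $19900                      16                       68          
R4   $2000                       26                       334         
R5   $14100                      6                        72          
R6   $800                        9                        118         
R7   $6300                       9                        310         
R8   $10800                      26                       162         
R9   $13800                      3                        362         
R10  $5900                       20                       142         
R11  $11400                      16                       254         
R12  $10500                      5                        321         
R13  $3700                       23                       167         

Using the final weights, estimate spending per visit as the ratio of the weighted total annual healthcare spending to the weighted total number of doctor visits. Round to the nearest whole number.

714

Σ wᵢ·y = 32133000
Σ wᵢ·x = 45022
Ratio = 32133000 / 45022 = 713.71774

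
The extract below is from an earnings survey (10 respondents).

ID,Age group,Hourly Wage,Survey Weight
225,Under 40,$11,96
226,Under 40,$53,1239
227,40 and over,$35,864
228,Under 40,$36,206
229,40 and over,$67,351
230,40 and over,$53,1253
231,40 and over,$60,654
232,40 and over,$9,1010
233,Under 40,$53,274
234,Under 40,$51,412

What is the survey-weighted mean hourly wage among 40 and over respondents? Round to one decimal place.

40 and over rows: 227, 229, 230, 231, 232
Weighted sum = 35×864 + 67×351 + 53×1253 + 60×654 + 9×1010
  = 30240 + 23517 + 66409 + 39240 + 9090 = 168496
Sum of weights = 864 + 351 + 1253 + 654 + 1010 = 4132
Weighted mean = 168496 / 4132 = 40.778316

40.8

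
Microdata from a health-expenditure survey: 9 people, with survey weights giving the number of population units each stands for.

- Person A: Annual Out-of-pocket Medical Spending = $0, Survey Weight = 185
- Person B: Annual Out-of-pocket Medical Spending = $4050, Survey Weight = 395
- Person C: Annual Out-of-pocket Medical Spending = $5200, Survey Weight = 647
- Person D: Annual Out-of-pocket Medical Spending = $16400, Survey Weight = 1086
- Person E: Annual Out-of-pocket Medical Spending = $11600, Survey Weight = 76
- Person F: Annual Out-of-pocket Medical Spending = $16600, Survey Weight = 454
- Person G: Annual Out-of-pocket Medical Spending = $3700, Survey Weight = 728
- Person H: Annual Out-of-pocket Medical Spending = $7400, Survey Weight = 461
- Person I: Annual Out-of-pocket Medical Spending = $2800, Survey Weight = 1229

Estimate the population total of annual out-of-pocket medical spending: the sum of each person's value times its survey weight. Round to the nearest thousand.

40739000

Weighted total = 40738750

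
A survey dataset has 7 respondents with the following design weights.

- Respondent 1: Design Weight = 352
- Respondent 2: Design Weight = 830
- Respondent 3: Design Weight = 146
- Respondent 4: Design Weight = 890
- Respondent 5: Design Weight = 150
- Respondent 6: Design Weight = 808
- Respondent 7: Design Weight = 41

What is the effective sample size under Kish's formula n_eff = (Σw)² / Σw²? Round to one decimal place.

4.5

Σ wᵢ = 352 + 830 + 146 + 890 + 150 + 808 + 41 = 3217
Σ wᵢ² = 123904 + 688900 + 21316 + 792100 + 22500 + 652864 + 1681 = 2303265
n_eff = 3217² / 2303265 = 10349089 / 2303265 = 4.4932255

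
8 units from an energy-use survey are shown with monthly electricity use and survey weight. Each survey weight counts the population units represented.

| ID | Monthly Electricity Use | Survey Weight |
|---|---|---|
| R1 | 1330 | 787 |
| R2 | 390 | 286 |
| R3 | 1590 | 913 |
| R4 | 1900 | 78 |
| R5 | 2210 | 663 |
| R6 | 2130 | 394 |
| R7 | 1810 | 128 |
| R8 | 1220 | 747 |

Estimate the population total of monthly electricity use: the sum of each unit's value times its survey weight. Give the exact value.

6205590

Weighted total = 1330×787 + 390×286 + 1590×913 + 1900×78 + 2210×663 + 2130×394 + 1810×128 + 1220×747
  = 6205590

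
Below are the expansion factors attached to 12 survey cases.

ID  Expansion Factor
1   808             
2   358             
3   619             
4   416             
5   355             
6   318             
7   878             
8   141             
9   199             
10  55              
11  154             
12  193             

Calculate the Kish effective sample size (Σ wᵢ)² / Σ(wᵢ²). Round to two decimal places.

Σ wᵢ = 808 + 358 + 619 + 416 + 355 + 318 + 878 + 141 + 199 + 55 + 154 + 193 = 4494
Σ wᵢ² = 2458750
n_eff = 4494² / 2458750 = 20196036 / 2458750 = 8.2139445

8.21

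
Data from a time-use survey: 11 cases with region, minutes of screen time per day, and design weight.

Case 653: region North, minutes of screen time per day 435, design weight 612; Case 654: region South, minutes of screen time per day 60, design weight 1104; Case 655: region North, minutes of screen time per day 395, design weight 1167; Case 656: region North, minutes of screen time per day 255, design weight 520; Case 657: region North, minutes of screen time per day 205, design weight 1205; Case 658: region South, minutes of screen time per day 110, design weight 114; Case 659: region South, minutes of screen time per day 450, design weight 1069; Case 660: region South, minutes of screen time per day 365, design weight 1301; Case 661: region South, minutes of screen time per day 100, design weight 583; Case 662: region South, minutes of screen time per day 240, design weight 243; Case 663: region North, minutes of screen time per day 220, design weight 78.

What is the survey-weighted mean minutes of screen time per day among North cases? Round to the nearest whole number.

North rows: 653, 655, 656, 657, 663
Weighted sum = 1123970
Sum of weights = 612 + 1167 + 520 + 1205 + 78 = 3582
Weighted mean = 1123970 / 3582 = 313.7828

314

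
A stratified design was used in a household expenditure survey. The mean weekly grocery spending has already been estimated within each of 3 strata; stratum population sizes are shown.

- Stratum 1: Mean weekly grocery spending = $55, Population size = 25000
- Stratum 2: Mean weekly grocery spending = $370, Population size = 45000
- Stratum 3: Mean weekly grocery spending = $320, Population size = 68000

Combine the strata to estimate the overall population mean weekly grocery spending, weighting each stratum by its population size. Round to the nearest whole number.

Σ Nₕ·x̄ₕ = 39785000
Σ Nₕ = 25000 + 45000 + 68000 = 138000
Overall mean = 39785000 / 138000 = 288.2971

288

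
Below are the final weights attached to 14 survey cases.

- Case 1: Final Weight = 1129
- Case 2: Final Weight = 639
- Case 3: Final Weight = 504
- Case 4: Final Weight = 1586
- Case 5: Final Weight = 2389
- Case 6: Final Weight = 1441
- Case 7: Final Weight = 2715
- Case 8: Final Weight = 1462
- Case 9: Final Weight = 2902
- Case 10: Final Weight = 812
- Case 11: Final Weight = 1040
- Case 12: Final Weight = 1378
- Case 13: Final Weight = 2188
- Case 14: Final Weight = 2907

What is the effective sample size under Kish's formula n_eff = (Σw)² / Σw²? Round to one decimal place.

Σ wᵢ = 23092
Σ wᵢ² = 47044270
n_eff = 23092² / 47044270 = 533240464 / 47044270 = 11.334865

11.3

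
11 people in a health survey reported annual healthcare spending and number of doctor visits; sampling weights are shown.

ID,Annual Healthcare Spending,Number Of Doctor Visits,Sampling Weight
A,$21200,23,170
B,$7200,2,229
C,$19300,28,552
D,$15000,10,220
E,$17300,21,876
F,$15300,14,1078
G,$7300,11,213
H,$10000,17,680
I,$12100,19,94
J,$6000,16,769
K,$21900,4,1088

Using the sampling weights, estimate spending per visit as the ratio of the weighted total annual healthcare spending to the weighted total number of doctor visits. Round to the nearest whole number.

Σ wᵢ·y = 21200×170 + 7200×229 + 19300×552 + 15000×220 + 17300×876 + 15300×1078 + 7300×213 + 10000×680 + 12100×94 + 6000×769 + 21900×1088
  = 3604000 + 1648800 + 10653600 + 3300000 + 15154800 + 16493400 + 1554900 + 6800000 + 1137400 + 4614000 + 23827200 = 88788100
Σ wᵢ·x = 23×170 + 2×229 + 28×552 + 10×220 + 21×876 + 14×1078 + 11×213 + 17×680 + 19×94 + 16×769 + 4×1088
  = 3910 + 458 + 15456 + 2200 + 18396 + 15092 + 2343 + 11560 + 1786 + 12304 + 4352 = 87857
Ratio = 88788100 / 87857 = 1010.5979

1011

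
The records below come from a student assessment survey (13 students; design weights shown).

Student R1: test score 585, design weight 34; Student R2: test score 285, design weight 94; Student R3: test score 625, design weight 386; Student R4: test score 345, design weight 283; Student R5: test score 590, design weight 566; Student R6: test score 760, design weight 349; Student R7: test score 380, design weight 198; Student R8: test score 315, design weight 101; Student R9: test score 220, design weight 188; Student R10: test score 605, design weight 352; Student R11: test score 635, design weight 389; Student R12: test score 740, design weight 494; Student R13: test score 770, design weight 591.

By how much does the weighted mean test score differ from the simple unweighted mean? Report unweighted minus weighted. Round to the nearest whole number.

Unweighted sum = 6855
Unweighted mean = 6855 / 13 = 527.30769
Weighted sum = 2413765
Sum of weights = 4025
Weighted mean = 2413765 / 4025 = 599.69317
Difference (unweighted minus weighted) = -72.385475

-72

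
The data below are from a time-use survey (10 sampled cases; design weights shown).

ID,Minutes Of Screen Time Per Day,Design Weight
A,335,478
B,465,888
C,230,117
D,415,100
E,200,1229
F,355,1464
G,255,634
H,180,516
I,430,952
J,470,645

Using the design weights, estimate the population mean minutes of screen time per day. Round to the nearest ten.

Weighted sum = 335×478 + 465×888 + 230×117 + 415×100 + 200×1229 + 355×1464 + 255×634 + 180×516 + 430×952 + 470×645
  = 2374040
Sum of weights = 7023
Weighted mean = 2374040 / 7023 = 338.03788

340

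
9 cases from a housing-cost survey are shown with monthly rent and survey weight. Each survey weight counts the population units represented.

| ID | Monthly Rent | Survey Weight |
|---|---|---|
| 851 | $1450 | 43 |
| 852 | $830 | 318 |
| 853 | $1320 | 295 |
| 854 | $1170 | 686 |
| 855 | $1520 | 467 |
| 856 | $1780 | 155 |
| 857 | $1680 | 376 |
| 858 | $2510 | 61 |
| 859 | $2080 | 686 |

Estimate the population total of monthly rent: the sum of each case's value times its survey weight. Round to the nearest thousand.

Weighted total = 4715720

4716000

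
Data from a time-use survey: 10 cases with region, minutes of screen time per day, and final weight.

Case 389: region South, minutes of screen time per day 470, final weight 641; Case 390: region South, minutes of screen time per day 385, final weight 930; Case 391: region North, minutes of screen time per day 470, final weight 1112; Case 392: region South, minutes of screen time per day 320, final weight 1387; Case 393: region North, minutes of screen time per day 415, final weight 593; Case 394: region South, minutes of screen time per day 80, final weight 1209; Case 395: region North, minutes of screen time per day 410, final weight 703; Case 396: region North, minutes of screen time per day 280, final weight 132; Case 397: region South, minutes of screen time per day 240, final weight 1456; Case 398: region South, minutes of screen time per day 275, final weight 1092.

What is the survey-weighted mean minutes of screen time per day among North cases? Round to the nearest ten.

North rows: 391, 393, 395, 396
Weighted sum = 470×1112 + 415×593 + 410×703 + 280×132
  = 522640 + 246095 + 288230 + 36960 = 1093925
Sum of weights = 1112 + 593 + 703 + 132 = 2540
Weighted mean = 1093925 / 2540 = 430.67913

430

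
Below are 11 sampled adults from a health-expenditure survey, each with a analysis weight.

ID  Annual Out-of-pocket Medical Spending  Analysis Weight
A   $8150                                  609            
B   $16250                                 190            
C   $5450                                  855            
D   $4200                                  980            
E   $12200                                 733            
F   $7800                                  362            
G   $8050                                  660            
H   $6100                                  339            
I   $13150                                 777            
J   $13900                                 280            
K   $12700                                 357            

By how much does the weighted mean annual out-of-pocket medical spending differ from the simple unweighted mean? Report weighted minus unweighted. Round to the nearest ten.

-920

Unweighted sum = 8150 + 16250 + 5450 + 4200 + 12200 + 7800 + 8050 + 6100 + 13150 + 13900 + 12700 = 107950
Unweighted mean = 107950 / 11 = 9813.6364
Weighted sum = 8150×609 + 16250×190 + 5450×855 + 4200×980 + 12200×733 + 7800×362 + 8050×660 + 6100×339 + 13150×777 + 13900×280 + 12700×357
  = 4963350 + 3087500 + 4659750 + 4116000 + 8942600 + 2823600 + 5313000 + 2067900 + 10217550 + 3892000 + 4533900 = 54617150
Sum of weights = 6142
Weighted mean = 54617150 / 6142 = 8892.4048
Difference (weighted minus unweighted) = -921.23161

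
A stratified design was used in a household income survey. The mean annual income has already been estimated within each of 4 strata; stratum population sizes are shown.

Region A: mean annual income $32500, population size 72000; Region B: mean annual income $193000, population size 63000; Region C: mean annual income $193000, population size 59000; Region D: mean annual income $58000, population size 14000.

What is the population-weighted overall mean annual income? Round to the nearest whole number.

Σ Nₕ·x̄ₕ = 32500×72000 + 193000×63000 + 193000×59000 + 58000×14000
  = 2340000000 + 12159000000 + 11387000000 + 812000000 = 26698000000
Σ Nₕ = 208000
Overall mean = 26698000000 / 208000 = 128355.77

128356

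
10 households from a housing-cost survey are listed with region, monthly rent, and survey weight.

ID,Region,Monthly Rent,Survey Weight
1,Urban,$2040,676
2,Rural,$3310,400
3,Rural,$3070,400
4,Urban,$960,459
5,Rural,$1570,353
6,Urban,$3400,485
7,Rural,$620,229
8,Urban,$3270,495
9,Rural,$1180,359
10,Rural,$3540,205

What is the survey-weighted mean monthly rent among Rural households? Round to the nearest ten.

Rural rows: 2, 3, 5, 7, 9, 10
Weighted sum = 3310×400 + 3070×400 + 1570×353 + 620×229 + 1180×359 + 3540×205
  = 4397510
Sum of weights = 400 + 400 + 353 + 229 + 359 + 205 = 1946
Weighted mean = 4397510 / 1946 = 2259.7688

2260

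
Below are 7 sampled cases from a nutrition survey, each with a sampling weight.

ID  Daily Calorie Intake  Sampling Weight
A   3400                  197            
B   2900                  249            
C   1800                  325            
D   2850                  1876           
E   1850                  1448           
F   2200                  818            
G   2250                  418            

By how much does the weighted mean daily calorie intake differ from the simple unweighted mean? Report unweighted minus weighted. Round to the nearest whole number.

Unweighted sum = 3400 + 2900 + 1800 + 2850 + 1850 + 2200 + 2250 = 17250
Unweighted mean = 17250 / 7 = 2464.2857
Weighted sum = 12742400
Sum of weights = 197 + 249 + 325 + 1876 + 1448 + 818 + 418 = 5331
Weighted mean = 12742400 / 5331 = 2390.2457
Difference (unweighted minus weighted) = 74.039982

74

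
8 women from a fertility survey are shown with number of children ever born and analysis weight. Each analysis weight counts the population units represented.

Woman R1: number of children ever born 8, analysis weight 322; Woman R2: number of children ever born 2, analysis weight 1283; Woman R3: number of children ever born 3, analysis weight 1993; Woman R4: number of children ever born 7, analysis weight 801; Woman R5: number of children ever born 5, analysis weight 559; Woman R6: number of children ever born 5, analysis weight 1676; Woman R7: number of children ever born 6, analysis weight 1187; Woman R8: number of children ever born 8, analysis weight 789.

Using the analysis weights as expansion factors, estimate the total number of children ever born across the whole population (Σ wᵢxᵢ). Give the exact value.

41337

Weighted total = 8×322 + 2×1283 + 3×1993 + 7×801 + 5×559 + 5×1676 + 6×1187 + 8×789
  = 2576 + 2566 + 5979 + 5607 + 2795 + 8380 + 7122 + 6312 = 41337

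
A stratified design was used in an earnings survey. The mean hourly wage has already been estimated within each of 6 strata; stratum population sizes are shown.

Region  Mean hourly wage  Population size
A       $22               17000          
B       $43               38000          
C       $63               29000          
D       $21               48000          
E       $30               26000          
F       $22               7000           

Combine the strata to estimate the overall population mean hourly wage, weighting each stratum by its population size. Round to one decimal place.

35.0

Σ Nₕ·x̄ₕ = 22×17000 + 43×38000 + 63×29000 + 21×48000 + 30×26000 + 22×7000
  = 374000 + 1634000 + 1827000 + 1008000 + 780000 + 154000 = 5777000
Σ Nₕ = 17000 + 38000 + 29000 + 48000 + 26000 + 7000 = 165000
Overall mean = 5777000 / 165000 = 35.012121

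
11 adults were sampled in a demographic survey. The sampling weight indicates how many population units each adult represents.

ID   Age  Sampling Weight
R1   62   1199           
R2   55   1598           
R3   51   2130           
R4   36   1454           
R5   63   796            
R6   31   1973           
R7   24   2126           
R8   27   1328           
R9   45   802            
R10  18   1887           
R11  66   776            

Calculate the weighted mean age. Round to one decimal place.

Weighted sum = 642665
Sum of weights = 1199 + 1598 + 2130 + 1454 + 796 + 1973 + 2126 + 1328 + 802 + 1887 + 776 = 16069
Weighted mean = 642665 / 16069 = 39.994088

40.0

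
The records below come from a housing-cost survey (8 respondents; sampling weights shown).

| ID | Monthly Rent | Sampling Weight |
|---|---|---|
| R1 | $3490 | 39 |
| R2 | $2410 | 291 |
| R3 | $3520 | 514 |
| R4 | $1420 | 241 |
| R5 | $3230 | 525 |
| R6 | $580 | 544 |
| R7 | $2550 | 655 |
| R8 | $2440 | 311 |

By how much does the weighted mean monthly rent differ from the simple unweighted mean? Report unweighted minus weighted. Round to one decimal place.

Unweighted sum = 3490 + 2410 + 3520 + 1420 + 3230 + 580 + 2550 + 2440 = 19640
Unweighted mean = 19640 / 8 = 2455
Weighted sum = 3490×39 + 2410×291 + 3520×514 + 1420×241 + 3230×525 + 580×544 + 2550×655 + 2440×311
  = 136110 + 701310 + 1809280 + 342220 + 1695750 + 315520 + 1670250 + 758840 = 7429280
Sum of weights = 39 + 291 + 514 + 241 + 525 + 544 + 655 + 311 = 3120
Weighted mean = 7429280 / 3120 = 2381.1795
Difference (unweighted minus weighted) = 73.820513

73.8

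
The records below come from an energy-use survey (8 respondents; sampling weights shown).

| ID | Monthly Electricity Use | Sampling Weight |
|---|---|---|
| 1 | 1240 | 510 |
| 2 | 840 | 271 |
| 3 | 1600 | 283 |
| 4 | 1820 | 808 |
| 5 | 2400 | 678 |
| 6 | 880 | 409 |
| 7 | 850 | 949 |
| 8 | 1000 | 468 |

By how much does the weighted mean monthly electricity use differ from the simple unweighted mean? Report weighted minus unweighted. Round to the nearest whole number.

Unweighted sum = 1240 + 840 + 1600 + 1820 + 2400 + 880 + 850 + 1000 = 10630
Unweighted mean = 10630 / 8 = 1328.75
Weighted sum = 6045170
Sum of weights = 4376
Weighted mean = 6045170 / 4376 = 1381.4374
Difference (weighted minus unweighted) = 52.687386

53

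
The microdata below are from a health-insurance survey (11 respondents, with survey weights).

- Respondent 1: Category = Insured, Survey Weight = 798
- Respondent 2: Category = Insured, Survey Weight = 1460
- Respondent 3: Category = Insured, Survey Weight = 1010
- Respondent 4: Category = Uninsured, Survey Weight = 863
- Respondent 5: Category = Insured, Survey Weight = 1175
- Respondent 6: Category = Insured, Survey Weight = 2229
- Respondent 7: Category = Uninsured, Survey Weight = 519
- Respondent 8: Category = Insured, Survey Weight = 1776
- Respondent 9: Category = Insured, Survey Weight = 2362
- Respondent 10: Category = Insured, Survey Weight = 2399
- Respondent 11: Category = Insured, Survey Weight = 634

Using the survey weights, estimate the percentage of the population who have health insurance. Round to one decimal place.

Sum of weights for 'Insured' = 798 + 1460 + 1010 + 1175 + 2229 + 1776 + 2362 + 2399 + 634 = 13843
Total weight = 798 + 1460 + 1010 + 863 + 1175 + 2229 + 519 + 1776 + 2362 + 2399 + 634 = 15225
Weighted proportion = 13843 / 15225 = 0.90922824 → 90.922824%

90.9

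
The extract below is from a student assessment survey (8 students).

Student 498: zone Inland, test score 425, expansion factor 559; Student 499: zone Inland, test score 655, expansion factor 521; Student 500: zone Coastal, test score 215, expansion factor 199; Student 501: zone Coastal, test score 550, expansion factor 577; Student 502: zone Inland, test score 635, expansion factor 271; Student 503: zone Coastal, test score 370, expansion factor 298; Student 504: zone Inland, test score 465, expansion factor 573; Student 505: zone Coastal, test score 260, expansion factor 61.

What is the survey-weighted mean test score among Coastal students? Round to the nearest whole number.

428

Coastal rows: 500, 501, 503, 505
Weighted sum = 215×199 + 550×577 + 370×298 + 260×61
  = 486255
Sum of weights = 199 + 577 + 298 + 61 = 1135
Weighted mean = 486255 / 1135 = 428.4185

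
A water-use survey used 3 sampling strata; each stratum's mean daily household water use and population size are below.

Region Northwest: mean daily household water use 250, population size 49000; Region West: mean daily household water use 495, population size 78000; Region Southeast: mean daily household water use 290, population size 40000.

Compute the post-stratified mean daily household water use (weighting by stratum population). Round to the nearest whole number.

Σ Nₕ·x̄ₕ = 250×49000 + 495×78000 + 290×40000
  = 12250000 + 38610000 + 11600000 = 62460000
Σ Nₕ = 167000
Overall mean = 62460000 / 167000 = 374.01198

374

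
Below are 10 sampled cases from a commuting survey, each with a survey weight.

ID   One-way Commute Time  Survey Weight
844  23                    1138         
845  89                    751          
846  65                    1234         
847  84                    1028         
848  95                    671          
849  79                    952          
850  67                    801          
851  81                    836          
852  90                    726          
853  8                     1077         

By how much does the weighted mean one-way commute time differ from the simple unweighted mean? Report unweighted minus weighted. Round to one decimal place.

3.6

Unweighted sum = 681
Unweighted mean = 681 / 10 = 68.1
Weighted sum = 23×1138 + 89×751 + 65×1234 + 84×1028 + 95×671 + 79×952 + 67×801 + 81×836 + 90×726 + 8×1077
  = 26174 + 66839 + 80210 + 86352 + 63745 + 75208 + 53667 + 67716 + 65340 + 8616 = 593867
Sum of weights = 1138 + 751 + 1234 + 1028 + 671 + 952 + 801 + 836 + 726 + 1077 = 9214
Weighted mean = 593867 / 9214 = 64.452681
Difference (unweighted minus weighted) = 3.6473193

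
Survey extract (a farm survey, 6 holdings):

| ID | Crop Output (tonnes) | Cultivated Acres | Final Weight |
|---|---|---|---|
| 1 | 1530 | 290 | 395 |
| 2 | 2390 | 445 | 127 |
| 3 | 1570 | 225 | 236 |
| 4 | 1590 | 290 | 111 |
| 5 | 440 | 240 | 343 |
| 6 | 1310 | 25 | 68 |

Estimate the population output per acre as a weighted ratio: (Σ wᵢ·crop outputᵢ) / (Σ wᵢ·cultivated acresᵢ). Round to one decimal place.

5.0

Σ wᵢ·y = 1530×395 + 2390×127 + 1570×236 + 1590×111 + 440×343 + 1310×68
  = 1694890
Σ wᵢ·x = 290×395 + 445×127 + 225×236 + 290×111 + 240×343 + 25×68
  = 340375
Ratio = 1694890 / 340375 = 4.9794785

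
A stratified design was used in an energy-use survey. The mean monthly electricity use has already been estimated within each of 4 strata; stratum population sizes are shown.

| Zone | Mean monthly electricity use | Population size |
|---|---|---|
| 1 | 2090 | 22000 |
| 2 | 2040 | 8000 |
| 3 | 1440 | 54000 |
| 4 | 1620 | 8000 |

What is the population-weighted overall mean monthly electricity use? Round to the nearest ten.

1660

Σ Nₕ·x̄ₕ = 2090×22000 + 2040×8000 + 1440×54000 + 1620×8000
  = 153020000
Σ Nₕ = 22000 + 8000 + 54000 + 8000 = 92000
Overall mean = 153020000 / 92000 = 1663.2609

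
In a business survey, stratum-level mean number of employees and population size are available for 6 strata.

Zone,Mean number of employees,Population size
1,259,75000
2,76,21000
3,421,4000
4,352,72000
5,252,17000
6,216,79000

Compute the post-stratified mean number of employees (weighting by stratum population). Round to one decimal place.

258.9

Σ Nₕ·x̄ₕ = 259×75000 + 76×21000 + 421×4000 + 352×72000 + 252×17000 + 216×79000
  = 69397000
Σ Nₕ = 75000 + 21000 + 4000 + 72000 + 17000 + 79000 = 268000
Overall mean = 69397000 / 268000 = 258.94403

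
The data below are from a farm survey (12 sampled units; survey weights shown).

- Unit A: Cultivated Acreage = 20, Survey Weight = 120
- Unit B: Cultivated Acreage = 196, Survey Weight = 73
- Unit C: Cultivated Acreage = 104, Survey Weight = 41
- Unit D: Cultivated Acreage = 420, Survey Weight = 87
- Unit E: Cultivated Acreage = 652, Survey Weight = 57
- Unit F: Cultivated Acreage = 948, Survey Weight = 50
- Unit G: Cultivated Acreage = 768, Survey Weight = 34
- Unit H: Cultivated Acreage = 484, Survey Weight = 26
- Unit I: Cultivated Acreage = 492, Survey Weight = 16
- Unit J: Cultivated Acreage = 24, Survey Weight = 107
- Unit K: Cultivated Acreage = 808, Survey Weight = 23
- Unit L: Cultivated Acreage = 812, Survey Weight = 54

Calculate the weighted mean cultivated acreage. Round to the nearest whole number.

369

Weighted sum = 20×120 + 196×73 + 104×41 + 420×87 + 652×57 + 948×50 + 768×34 + 484×26 + 492×16 + 24×107 + 808×23 + 812×54
  = 2400 + 14308 + 4264 + 36540 + 37164 + 47400 + 26112 + 12584 + 7872 + 2568 + 18584 + 43848 = 253644
Sum of weights = 120 + 73 + 41 + 87 + 57 + 50 + 34 + 26 + 16 + 107 + 23 + 54 = 688
Weighted mean = 253644 / 688 = 368.6686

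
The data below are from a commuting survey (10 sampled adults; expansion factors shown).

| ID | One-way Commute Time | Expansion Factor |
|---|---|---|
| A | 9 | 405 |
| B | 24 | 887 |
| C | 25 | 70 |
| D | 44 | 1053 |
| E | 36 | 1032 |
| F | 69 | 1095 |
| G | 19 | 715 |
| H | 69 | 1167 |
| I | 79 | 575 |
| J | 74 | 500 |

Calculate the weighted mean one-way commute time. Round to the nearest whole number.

48

Weighted sum = 9×405 + 24×887 + 25×70 + 44×1053 + 36×1032 + 69×1095 + 19×715 + 69×1167 + 79×575 + 74×500
  = 3645 + 21288 + 1750 + 46332 + 37152 + 75555 + 13585 + 80523 + 45425 + 37000 = 362255
Sum of weights = 7499
Weighted mean = 362255 / 7499 = 48.307108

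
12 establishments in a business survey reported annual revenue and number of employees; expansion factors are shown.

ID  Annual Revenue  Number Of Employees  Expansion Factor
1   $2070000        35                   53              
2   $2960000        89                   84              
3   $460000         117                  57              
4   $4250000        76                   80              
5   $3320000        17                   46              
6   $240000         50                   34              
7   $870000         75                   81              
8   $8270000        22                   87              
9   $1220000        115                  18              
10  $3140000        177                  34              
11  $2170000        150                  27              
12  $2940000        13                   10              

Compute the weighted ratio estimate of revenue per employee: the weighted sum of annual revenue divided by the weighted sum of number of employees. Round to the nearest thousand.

Σ wᵢ·y = 2070000×53 + 2960000×84 + 460000×57 + 4250000×80 + 3320000×46 + 240000×34 + 870000×81 + 8270000×87 + 1220000×18 + 3140000×34 + 2170000×27 + 2940000×10
  = 109710000 + 248640000 + 26220000 + 340000000 + 152720000 + 8160000 + 70470000 + 719490000 + 21960000 + 106760000 + 58590000 + 29400000 = 1892120000
Σ wᵢ·x = 44819
Ratio = 1892120000 / 44819 = 42216.917

42000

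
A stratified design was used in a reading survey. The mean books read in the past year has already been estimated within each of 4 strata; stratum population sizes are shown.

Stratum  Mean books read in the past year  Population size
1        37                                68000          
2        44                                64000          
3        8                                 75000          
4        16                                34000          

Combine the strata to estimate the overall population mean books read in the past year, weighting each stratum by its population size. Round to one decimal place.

Σ Nₕ·x̄ₕ = 37×68000 + 44×64000 + 8×75000 + 16×34000
  = 2516000 + 2816000 + 600000 + 544000 = 6476000
Σ Nₕ = 68000 + 64000 + 75000 + 34000 = 241000
Overall mean = 6476000 / 241000 = 26.871369

26.9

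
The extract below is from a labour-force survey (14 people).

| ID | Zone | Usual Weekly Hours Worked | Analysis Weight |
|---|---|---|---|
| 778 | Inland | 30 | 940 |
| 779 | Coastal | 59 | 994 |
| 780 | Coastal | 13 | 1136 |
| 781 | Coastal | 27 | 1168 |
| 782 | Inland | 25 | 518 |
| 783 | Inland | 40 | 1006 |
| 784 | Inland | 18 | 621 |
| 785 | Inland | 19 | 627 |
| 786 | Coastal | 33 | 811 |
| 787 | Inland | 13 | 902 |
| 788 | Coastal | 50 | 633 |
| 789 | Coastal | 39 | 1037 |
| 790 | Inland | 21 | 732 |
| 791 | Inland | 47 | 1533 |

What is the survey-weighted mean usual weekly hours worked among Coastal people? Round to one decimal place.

35.3

Coastal rows: 779, 780, 781, 786, 788, 789
Weighted sum = 59×994 + 13×1136 + 27×1168 + 33×811 + 50×633 + 39×1037
  = 58646 + 14768 + 31536 + 26763 + 31650 + 40443 = 203806
Sum of weights = 5779
Weighted mean = 203806 / 5779 = 35.266655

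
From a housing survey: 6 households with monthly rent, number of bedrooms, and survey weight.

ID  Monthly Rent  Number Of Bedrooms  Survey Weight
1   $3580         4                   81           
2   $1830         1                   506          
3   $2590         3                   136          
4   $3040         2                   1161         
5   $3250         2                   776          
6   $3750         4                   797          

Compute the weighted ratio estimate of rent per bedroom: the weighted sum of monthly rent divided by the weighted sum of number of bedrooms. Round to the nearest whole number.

1278

Σ wᵢ·y = 3580×81 + 1830×506 + 2590×136 + 3040×1161 + 3250×776 + 3750×797
  = 289980 + 925980 + 352240 + 3529440 + 2522000 + 2988750 = 10608390
Σ wᵢ·x = 4×81 + 1×506 + 3×136 + 2×1161 + 2×776 + 4×797
  = 324 + 506 + 408 + 2322 + 1552 + 3188 = 8300
Ratio = 10608390 / 8300 = 1278.1193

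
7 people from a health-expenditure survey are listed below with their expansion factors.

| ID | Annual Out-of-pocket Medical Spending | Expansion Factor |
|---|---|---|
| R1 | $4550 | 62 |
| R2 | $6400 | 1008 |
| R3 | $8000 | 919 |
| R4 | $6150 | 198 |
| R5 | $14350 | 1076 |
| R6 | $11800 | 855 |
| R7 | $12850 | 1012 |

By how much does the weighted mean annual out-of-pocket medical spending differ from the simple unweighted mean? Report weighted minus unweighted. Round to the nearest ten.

1340

Unweighted sum = 4550 + 6400 + 8000 + 6150 + 14350 + 11800 + 12850 = 64100
Unweighted mean = 64100 / 7 = 9157.1429
Weighted sum = 4550×62 + 6400×1008 + 8000×919 + 6150×198 + 14350×1076 + 11800×855 + 12850×1012
  = 282100 + 6451200 + 7352000 + 1217700 + 15440600 + 10089000 + 13004200 = 53836800
Sum of weights = 62 + 1008 + 919 + 198 + 1076 + 855 + 1012 = 5130
Weighted mean = 53836800 / 5130 = 10494.503
Difference (weighted minus unweighted) = 1337.3601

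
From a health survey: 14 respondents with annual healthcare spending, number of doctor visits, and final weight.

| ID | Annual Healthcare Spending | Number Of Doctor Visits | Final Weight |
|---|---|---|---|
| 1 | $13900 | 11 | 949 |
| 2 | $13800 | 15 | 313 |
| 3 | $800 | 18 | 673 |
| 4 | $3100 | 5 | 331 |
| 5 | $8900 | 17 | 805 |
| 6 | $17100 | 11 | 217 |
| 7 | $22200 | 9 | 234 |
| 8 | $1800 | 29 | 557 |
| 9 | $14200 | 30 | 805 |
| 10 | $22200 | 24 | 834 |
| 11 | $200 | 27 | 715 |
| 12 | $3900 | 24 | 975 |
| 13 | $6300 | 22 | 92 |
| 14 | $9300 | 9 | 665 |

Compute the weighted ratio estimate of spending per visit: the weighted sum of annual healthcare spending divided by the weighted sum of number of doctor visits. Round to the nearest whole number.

486

Σ wᵢ·y = 76803000
Σ wᵢ·x = 158114
Ratio = 76803000 / 158114 = 485.74446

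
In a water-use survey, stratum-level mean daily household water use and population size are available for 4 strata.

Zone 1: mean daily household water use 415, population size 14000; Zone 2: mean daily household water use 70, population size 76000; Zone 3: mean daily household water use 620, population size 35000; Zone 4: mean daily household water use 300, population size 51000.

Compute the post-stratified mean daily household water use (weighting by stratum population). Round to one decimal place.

Σ Nₕ·x̄ₕ = 415×14000 + 70×76000 + 620×35000 + 300×51000
  = 48130000
Σ Nₕ = 14000 + 76000 + 35000 + 51000 = 176000
Overall mean = 48130000 / 176000 = 273.46591

273.5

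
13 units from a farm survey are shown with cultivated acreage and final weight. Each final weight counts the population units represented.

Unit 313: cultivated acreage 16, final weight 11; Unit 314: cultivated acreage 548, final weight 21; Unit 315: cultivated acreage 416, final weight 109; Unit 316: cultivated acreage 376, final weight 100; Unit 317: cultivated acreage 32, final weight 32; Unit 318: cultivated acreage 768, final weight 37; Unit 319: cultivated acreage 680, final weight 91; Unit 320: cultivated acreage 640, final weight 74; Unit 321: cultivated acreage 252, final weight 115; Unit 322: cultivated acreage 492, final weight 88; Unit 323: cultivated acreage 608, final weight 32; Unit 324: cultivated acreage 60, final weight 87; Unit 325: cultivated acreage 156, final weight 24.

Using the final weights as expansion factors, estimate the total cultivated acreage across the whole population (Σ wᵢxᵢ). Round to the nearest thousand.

Weighted total = 334004

334000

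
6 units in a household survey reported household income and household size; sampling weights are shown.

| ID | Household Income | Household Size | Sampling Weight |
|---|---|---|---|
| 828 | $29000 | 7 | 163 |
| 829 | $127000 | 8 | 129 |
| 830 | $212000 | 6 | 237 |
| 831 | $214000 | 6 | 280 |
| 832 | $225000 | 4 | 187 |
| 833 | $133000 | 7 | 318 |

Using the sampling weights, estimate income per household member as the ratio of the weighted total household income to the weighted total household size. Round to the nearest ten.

26140

Σ wᵢ·y = 29000×163 + 127000×129 + 212000×237 + 214000×280 + 225000×187 + 133000×318
  = 4727000 + 16383000 + 50244000 + 59920000 + 42075000 + 42294000 = 215643000
Σ wᵢ·x = 7×163 + 8×129 + 6×237 + 6×280 + 4×187 + 7×318
  = 1141 + 1032 + 1422 + 1680 + 748 + 2226 = 8249
Ratio = 215643000 / 8249 = 26141.714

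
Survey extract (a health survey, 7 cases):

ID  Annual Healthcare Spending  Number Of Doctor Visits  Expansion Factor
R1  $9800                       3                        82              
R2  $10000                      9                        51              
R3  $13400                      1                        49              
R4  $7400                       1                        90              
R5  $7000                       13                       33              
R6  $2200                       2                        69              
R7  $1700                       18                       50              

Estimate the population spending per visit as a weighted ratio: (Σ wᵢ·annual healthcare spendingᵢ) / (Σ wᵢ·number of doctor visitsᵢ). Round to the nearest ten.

Σ wᵢ·y = 3104000
Σ wᵢ·x = 3×82 + 9×51 + 1×49 + 1×90 + 13×33 + 2×69 + 18×50
  = 246 + 459 + 49 + 90 + 429 + 138 + 900 = 2311
Ratio = 3104000 / 2311 = 1343.1415

1340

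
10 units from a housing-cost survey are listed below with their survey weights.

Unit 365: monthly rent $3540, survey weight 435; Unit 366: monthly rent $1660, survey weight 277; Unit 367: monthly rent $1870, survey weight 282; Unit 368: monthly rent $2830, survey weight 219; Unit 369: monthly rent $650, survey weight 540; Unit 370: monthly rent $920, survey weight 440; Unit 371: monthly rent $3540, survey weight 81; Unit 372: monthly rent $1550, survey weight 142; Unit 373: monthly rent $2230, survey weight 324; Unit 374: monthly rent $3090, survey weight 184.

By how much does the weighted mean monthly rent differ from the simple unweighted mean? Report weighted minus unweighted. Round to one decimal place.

-238.4

Unweighted sum = 21880
Unweighted mean = 21880 / 10 = 2188
Weighted sum = 5700550
Sum of weights = 2924
Weighted mean = 5700550 / 2924 = 1949.5725
Difference (weighted minus unweighted) = -238.4275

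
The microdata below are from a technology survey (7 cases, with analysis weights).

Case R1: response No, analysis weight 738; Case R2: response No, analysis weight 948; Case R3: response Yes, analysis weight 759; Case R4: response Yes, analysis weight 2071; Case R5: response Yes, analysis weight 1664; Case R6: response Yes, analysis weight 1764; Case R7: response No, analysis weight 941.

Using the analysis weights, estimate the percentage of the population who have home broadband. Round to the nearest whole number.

Sum of weights for 'Yes' = 759 + 2071 + 1664 + 1764 = 6258
Total weight = 738 + 948 + 759 + 2071 + 1664 + 1764 + 941 = 8885
Weighted proportion = 6258 / 8885 = 0.70433315 → 70.433315%

70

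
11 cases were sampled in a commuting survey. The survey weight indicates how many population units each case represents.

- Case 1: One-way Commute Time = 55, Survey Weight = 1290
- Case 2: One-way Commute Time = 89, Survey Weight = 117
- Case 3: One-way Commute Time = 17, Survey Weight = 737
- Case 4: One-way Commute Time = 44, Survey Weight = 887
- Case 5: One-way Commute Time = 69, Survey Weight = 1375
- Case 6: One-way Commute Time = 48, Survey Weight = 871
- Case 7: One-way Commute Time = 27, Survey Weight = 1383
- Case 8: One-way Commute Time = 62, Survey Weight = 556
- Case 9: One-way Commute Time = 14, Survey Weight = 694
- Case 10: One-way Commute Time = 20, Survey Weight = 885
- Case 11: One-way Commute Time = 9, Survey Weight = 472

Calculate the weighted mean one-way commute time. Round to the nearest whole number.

40

Weighted sum = 55×1290 + 89×117 + 17×737 + 44×887 + 69×1375 + 48×871 + 27×1383 + 62×556 + 14×694 + 20×885 + 9×472
  = 373080
Sum of weights = 1290 + 117 + 737 + 887 + 1375 + 871 + 1383 + 556 + 694 + 885 + 472 = 9267
Weighted mean = 373080 / 9267 = 40.258983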